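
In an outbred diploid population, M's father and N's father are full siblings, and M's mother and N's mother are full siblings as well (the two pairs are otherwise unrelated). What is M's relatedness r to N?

0.25

Wright's path rule: contributions from independent ancestry routes add.
M and N are related in two ways: first cousins through their fathers (r = 1/8) and first cousins through their mothers (r = 1/8) — i.e. double first cousins.
r = 1/8 + 1/8 = 0.25.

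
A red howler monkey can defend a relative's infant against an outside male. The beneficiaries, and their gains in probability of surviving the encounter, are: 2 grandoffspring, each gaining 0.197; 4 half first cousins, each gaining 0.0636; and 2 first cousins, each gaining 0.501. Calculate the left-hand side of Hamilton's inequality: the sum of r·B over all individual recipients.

r to a grandoffspring = 0.25 (two parent–offspring links: r = (1/2)^2 = 1/4).
r to a half first cousin = 1/16 (half first cousins share one grandparent — one path of length 4: r = (1/2)^4 = 1/16).
r to a first cousin = 0.125 (first cousins share one grandparent pair — two paths of length 4: r = 2·(1/2)^4 = 1/8).
Summing one r·B term per recipient: 2·0.25·0.197 + 4·0.0625·0.0636 + 2·0.125·0.501 = 0.23965.

0.23965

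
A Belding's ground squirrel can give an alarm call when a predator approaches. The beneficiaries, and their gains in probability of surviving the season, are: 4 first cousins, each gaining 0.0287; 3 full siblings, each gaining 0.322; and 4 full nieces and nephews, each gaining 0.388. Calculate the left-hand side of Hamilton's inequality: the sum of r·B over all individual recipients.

0.88535

r to a first cousin = 1/8 (first cousins share one grandparent pair — two paths of length 4: r = 2·(1/2)^4 = 1/8).
r to a full sibling = 0.5 (full sibs share both parents — two paths of length 2: r = 2·(1/2)^2 = 1/2).
r to a full niece or nephew = 0.25 (full aunt/uncle↔niece/nephew: two paths of length 3 through the shared grandparent pair: r = 2·(1/2)^3 = 1/4).
Summing one r·B term per recipient: 4·0.125·0.0287 + 3·0.5·0.322 + 4·0.25·0.388 = 0.88535.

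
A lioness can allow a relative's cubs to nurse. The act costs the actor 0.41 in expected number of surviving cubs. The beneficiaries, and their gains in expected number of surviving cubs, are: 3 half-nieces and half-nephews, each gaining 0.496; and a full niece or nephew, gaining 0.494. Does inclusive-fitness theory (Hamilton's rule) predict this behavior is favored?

No

Hamilton's rule: the trait is favored when the sum of r·B over every recipient exceeds the actor's cost C.
r to a half-niece or half-nephew = 0.125 (half-aunt/uncle↔niece/nephew: one path of length 3: r = (1/2)^3 = 1/8).
r to a full niece or nephew = 0.25 (full aunt/uncle↔niece/nephew: two paths of length 3 through the shared grandparent pair: r = 2·(1/2)^3 = 1/4).
Summing one r·B term per recipient: 3·0.125·0.496 + 1·0.25·0.494 = 0.3095.
0.3095 < 0.41: the indirect benefit is less than the cost.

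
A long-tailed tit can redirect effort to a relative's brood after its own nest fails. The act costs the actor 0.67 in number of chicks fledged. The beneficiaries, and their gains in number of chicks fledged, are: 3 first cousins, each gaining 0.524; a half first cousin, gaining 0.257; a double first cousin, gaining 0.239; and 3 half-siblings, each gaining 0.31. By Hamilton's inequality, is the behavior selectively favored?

Hamilton's rule: the trait is favored when the sum of r·B over every recipient exceeds the actor's cost C.
r to a first cousin = 0.125 (first cousins share one grandparent pair — two paths of length 4: r = 2·(1/2)^4 = 1/8).
r to a half first cousin = 1/16 (half first cousins share one grandparent — one path of length 4: r = (1/2)^4 = 1/16).
r to a double first cousin = 0.25 (double first cousins share both grandparent pairs — four paths of length 4: r = 4·(1/2)^4 = 1/4).
r to a half-sibling = 1/4 (half-sibs share one parent — one path of length 2: r = (1/2)^2 = 1/4).
Summing one r·B term per recipient: 3·0.125·0.524 + 1·0.0625·0.257 + 1·0.25·0.239 + 3·0.25·0.31 = 0.5048125.
0.5048125 < 0.67: the indirect benefit is less than the cost.

No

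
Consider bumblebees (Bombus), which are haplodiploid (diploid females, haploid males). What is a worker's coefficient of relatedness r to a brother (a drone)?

Her haploid brother carries none of their father's genes and a random half of their mother's genome; that half matches the maternal half of her own genome with probability 1/2: r = 1/2 · 1/2 = 1/4.

0.25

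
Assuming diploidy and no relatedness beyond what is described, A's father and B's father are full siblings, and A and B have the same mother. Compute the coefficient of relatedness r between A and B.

With two independent routes of shared ancestry, r is the sum of the two contributions.
A and B are related in two ways: first cousins through their fathers (r = 1/8) and half-sibs through their shared mother (r = 1/4).
r = 1/8 + 1/4 = 3/8 = 0.375.

0.375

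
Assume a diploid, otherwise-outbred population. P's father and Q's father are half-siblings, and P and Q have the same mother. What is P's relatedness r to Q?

0.3125

Relatedness sums over independent paths through distinct common ancestors.
P and Q are related in two ways: half first cousins through their fathers (r = 1/16) and half-sibs through their shared mother (r = 1/4).
r = 1/16 + 1/4 = 0.3125.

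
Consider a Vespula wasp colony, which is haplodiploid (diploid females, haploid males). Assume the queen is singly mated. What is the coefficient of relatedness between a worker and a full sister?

0.75

Haplodiploid full sisters inherit their father's entire haploid genome identically (contributing 1/2) and on average half of their mother's contribution (1/2 · 1/2 = 1/4); r = 1/2 + 1/4 = 3/4.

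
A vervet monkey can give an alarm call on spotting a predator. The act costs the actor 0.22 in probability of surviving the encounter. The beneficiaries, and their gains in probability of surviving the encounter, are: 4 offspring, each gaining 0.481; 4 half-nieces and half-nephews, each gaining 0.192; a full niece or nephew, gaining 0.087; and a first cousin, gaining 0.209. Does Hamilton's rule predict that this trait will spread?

Yes

Hamilton's rule: the trait is favored when the sum of r·B over every recipient exceeds the actor's cost C.
r to an offspring = 0.5 (one parent–offspring link: r = (1/2)^1 = 1/2).
r to a half-niece or half-nephew = 1/8 (half-aunt/uncle↔niece/nephew: one path of length 3: r = (1/2)^3 = 1/8).
r to a full niece or nephew = 1/4 (full aunt/uncle↔niece/nephew: two paths of length 3 through the shared grandparent pair: r = 2·(1/2)^3 = 1/4).
r to a first cousin = 0.125 (first cousins share one grandparent pair — two paths of length 4: r = 2·(1/2)^4 = 1/8).
Summing one r·B term per recipient: 4·0.5·0.481 + 4·0.125·0.192 + 1·0.25·0.087 + 1·0.125·0.209 = 1.105875.
1.105875 > 0.22: the indirect benefit exceeds the cost.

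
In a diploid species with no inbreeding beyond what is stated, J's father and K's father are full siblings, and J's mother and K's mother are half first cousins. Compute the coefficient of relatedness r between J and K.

0.140625

Wright's path rule: contributions from independent ancestry routes add.
J and K are related in two ways: first cousins through their fathers (r = 1/8) and half second cousins through their mothers (r = 1/64).
r = 1/8 + 1/64 = 0.140625.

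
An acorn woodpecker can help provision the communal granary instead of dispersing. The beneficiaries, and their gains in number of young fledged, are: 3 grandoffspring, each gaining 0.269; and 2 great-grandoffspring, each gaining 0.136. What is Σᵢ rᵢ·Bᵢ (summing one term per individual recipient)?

r to a grandoffspring = 1/4 (two parent–offspring links: r = (1/2)^2 = 1/4).
r to a great-grandoffspring = 1/8 (three parent–offspring links: r = (1/2)^3 = 1/8).
Summing one r·B term per recipient: 3·0.25·0.269 + 2·0.125·0.136 = 0.23575.

0.23575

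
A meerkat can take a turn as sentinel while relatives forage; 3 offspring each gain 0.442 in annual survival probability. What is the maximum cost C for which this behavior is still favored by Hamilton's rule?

0.663

r to an offspring = 0.5 (one parent–offspring link: r = (1/2)^1 = 1/2).
Hamilton's rule: n·r·B > C, so the trait is favored while C < n·r·B = 3·0.5·0.442 = 0.663.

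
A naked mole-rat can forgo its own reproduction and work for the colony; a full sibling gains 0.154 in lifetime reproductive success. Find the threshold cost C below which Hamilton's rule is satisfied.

r to a full sibling = 1/2 (full sibs share both parents — two paths of length 2: r = 2·(1/2)^2 = 1/2).
Hamilton's rule: n·r·B > C, so the trait is favored while C < n·r·B = 1·0.5·0.154 = 0.077.

0.077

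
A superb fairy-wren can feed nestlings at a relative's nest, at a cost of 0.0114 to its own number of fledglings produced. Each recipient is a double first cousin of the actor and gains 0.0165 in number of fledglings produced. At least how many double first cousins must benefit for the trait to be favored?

r to a double first cousin = 0.25 (double first cousins share both grandparent pairs — four paths of length 4: r = 4·(1/2)^4 = 1/4).
Hamilton's rule: n·r·B > C  ⇒  n > C/(r·B) = 0.0114/(0.25·0.0165) = 2.764.
The smallest integer exceeding 2.764 is 3.

3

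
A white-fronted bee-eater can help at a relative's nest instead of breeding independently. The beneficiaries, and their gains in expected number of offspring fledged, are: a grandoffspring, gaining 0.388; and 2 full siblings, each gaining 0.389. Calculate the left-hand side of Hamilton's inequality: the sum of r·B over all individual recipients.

r to a grandoffspring = 0.25 (two parent–offspring links: r = (1/2)^2 = 1/4).
r to a full sibling = 1/2 (full sibs share both parents — two paths of length 2: r = 2·(1/2)^2 = 1/2).
Summing one r·B term per recipient: 1·0.25·0.388 + 2·0.5·0.389 = 0.486.

0.486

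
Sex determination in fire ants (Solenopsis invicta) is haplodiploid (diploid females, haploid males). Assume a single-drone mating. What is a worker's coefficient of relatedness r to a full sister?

Haplodiploid full sisters inherit their father's entire haploid genome identically (contributing 1/2) and on average half of their mother's contribution (1/2 · 1/2 = 1/4); r = 1/2 + 1/4 = 3/4.

0.75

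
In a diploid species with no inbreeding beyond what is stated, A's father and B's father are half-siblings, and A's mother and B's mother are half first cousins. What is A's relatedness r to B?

With two independent routes of shared ancestry, r is the sum of the two contributions.
A and B are related in two ways: half first cousins through their fathers (r = 1/16) and half second cousins through their mothers (r = 1/64).
r = 1/16 + 1/64 = 5/64 = 0.078125.

0.078125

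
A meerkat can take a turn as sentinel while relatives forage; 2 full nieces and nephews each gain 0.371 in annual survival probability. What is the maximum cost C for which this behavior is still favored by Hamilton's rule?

0.1855

r to a full niece or nephew = 0.25 (full aunt/uncle↔niece/nephew: two paths of length 3 through the shared grandparent pair: r = 2·(1/2)^3 = 1/4).
Hamilton's rule: n·r·B > C, so the trait is favored while C < n·r·B = 2·0.25·0.371 = 0.1855.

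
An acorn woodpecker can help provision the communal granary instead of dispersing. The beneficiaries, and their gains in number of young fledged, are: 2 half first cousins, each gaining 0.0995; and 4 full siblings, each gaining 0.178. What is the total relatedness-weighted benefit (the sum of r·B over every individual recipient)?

r to a half first cousin = 1/16 (half first cousins share one grandparent — one path of length 4: r = (1/2)^4 = 1/16).
r to a full sibling = 0.5 (full sibs share both parents — two paths of length 2: r = 2·(1/2)^2 = 1/2).
Summing one r·B term per recipient: 2·0.0625·0.0995 + 4·0.5·0.178 = 0.3684375.

0.3684375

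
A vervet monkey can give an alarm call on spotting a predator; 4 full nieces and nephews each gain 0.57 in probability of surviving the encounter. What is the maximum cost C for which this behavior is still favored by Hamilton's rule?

r to a full niece or nephew = 1/4 (full aunt/uncle↔niece/nephew: two paths of length 3 through the shared grandparent pair: r = 2·(1/2)^3 = 1/4).
Hamilton's rule: n·r·B > C, so the trait is favored while C < n·r·B = 4·0.25·0.57 = 0.57.

0.57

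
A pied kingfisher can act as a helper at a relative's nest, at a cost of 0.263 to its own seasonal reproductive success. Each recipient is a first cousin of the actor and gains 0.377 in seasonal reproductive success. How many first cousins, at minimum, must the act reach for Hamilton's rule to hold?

r to a first cousin = 1/8 (first cousins share one grandparent pair — two paths of length 4: r = 2·(1/2)^4 = 1/8).
Hamilton's rule: n·r·B > C  ⇒  n > C/(r·B) = 0.263/(0.125·0.377) = 5.581.
The smallest integer exceeding 5.581 is 6.

6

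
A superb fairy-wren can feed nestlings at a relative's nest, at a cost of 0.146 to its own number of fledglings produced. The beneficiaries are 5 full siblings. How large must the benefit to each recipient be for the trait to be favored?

0.0584

r to a full sibling = 1/2 (full sibs share both parents — two paths of length 2: r = 2·(1/2)^2 = 1/2).
Hamilton's rule with n recipients of equal r: n·r·B > C, so B > C/(n·r) = 0.146/(5·0.5) = 0.0584.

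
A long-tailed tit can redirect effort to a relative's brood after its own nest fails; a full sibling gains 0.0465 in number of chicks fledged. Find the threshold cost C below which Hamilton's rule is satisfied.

r to a full sibling = 1/2 (full sibs share both parents — two paths of length 2: r = 2·(1/2)^2 = 1/2).
Hamilton's rule: n·r·B > C, so the trait is favored while C < n·r·B = 1·0.5·0.0465 = 0.02325.

0.02325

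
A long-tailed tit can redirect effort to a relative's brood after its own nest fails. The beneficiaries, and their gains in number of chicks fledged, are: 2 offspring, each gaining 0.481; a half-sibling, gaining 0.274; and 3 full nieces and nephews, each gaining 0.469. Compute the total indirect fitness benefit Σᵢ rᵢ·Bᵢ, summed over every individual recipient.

0.90125

r to an offspring = 1/2 (one parent–offspring link: r = (1/2)^1 = 1/2).
r to a half-sibling = 0.25 (half-sibs share one parent — one path of length 2: r = (1/2)^2 = 1/4).
r to a full niece or nephew = 0.25 (full aunt/uncle↔niece/nephew: two paths of length 3 through the shared grandparent pair: r = 2·(1/2)^3 = 1/4).
Summing one r·B term per recipient: 2·0.5·0.481 + 1·0.25·0.274 + 3·0.25·0.469 = 0.90125.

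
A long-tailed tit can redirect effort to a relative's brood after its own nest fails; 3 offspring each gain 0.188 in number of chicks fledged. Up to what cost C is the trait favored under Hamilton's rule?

0.282

r to an offspring = 0.5 (one parent–offspring link: r = (1/2)^1 = 1/2).
Hamilton's rule: n·r·B > C, so the trait is favored while C < n·r·B = 3·0.5·0.188 = 0.282.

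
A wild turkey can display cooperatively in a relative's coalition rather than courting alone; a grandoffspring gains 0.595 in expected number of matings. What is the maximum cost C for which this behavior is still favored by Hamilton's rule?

0.14875

r to a grandoffspring = 1/4 (two parent–offspring links: r = (1/2)^2 = 1/4).
Hamilton's rule: n·r·B > C, so the trait is favored while C < n·r·B = 1·0.25·0.595 = 0.14875.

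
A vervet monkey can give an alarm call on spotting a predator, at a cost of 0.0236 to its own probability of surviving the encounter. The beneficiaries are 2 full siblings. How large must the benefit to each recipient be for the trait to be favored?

0.0236

r to a full sibling = 0.5 (full sibs share both parents — two paths of length 2: r = 2·(1/2)^2 = 1/2).
Hamilton's rule with n recipients of equal r: n·r·B > C, so B > C/(n·r) = 0.0236/(2·0.5) = 0.0236.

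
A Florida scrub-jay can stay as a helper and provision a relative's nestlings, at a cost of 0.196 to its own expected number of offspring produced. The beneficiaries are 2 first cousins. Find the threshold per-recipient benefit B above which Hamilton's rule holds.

r to a first cousin = 0.125 (first cousins share one grandparent pair — two paths of length 4: r = 2·(1/2)^4 = 1/8).
Hamilton's rule with n recipients of equal r: n·r·B > C, so B > C/(n·r) = 0.196/(2·0.125) = 0.784.

0.784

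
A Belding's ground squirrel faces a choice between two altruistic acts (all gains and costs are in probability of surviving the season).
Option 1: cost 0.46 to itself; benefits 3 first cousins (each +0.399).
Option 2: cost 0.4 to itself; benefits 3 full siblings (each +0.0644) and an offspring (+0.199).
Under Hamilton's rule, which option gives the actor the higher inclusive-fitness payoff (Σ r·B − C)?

Option 2

Option 1: r to a first cousin = 0.125.
Option 1: Σ r·B − C = (3·0.125·0.399) − 0.46 = -0.310375.
Option 2: r to a full sibling = 0.5.
Option 2: r to an offspring = 0.5.
Option 2: Σ r·B − C = (3·0.5·0.0644 + 1·0.5·0.199) − 0.4 = -0.2039.
Option 2 has the higher net inclusive-fitness payoff.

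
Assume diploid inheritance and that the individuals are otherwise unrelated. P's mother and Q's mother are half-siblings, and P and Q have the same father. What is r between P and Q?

Relatedness sums over independent paths through distinct common ancestors.
P and Q are related in two ways: half first cousins through their mothers (r = 1/16) and half-sibs through their shared father (r = 1/4).
r = 1/16 + 1/4 = 5/16 = 0.3125.

0.3125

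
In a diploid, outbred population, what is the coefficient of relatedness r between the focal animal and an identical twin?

Each parent–offspring link contributes a factor of 1/2, and independent paths through distinct common ancestors add.
Monozygotic twins share every allele identical by descent: r = 1.

1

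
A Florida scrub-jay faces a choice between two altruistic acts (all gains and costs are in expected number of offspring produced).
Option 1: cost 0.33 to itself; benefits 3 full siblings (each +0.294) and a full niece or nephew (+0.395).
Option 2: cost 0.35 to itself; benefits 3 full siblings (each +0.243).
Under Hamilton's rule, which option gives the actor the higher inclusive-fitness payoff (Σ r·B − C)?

Option 1

Option 1: r to a full sibling = 0.5.
Option 1: r to a full niece or nephew = 0.25.
Option 1: Σ r·B − C = (3·0.5·0.294 + 1·0.25·0.395) − 0.33 = 0.20975.
Option 2: r to a full sibling = 0.5.
Option 2: Σ r·B − C = (3·0.5·0.243) − 0.35 = 0.0145.
Option 1 has the higher net inclusive-fitness payoff.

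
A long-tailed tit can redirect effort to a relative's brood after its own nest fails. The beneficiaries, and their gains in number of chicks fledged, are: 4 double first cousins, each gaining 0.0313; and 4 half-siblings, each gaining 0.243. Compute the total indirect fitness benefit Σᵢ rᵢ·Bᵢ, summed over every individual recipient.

0.2743

r to a double first cousin = 0.25 (double first cousins share both grandparent pairs — four paths of length 4: r = 4·(1/2)^4 = 1/4).
r to a half-sibling = 1/4 (half-sibs share one parent — one path of length 2: r = (1/2)^2 = 1/4).
Summing one r·B term per recipient: 4·0.25·0.0313 + 4·0.25·0.243 = 0.2743.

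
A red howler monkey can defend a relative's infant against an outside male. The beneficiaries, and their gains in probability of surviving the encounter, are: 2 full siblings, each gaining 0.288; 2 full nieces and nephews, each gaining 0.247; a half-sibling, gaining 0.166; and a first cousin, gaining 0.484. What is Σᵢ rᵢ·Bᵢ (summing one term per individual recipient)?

r to a full sibling = 1/2 (full sibs share both parents — two paths of length 2: r = 2·(1/2)^2 = 1/2).
r to a full niece or nephew = 1/4 (full aunt/uncle↔niece/nephew: two paths of length 3 through the shared grandparent pair: r = 2·(1/2)^3 = 1/4).
r to a half-sibling = 1/4 (half-sibs share one parent — one path of length 2: r = (1/2)^2 = 1/4).
r to a first cousin = 1/8 (first cousins share one grandparent pair — two paths of length 4: r = 2·(1/2)^4 = 1/8).
Summing one r·B term per recipient: 2·0.5·0.288 + 2·0.25·0.247 + 1·0.25·0.166 + 1·0.125·0.484 = 0.5135.

0.5135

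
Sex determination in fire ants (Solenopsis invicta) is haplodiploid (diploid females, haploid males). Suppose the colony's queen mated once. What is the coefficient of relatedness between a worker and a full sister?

Haplodiploid full sisters inherit their father's entire haploid genome identically (contributing 1/2) and on average half of their mother's contribution (1/2 · 1/2 = 1/4); r = 1/2 + 1/4 = 3/4.

0.75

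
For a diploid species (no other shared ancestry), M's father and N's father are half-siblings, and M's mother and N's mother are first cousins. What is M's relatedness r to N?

0.09375

Independent pedigree routes through distinct common ancestors add.
M and N are related in two ways: half first cousins through their fathers (r = 1/16) and second cousins through their mothers (r = 1/32).
r = 1/16 + 1/32 = 0.09375.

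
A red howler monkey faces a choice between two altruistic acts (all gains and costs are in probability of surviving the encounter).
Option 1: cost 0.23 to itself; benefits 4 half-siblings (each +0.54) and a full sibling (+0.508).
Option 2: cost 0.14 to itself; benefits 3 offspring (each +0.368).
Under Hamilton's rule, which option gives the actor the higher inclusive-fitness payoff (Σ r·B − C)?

Option 1

Option 1: r to a half-sibling = 0.25.
Option 1: r to a full sibling = 0.5.
Option 1: Σ r·B − C = (4·0.25·0.54 + 1·0.5·0.508) − 0.23 = 0.564.
Option 2: r to an offspring = 0.5.
Option 2: Σ r·B − C = (3·0.5·0.368) − 0.14 = 0.412.
Option 1 has the higher net inclusive-fitness payoff.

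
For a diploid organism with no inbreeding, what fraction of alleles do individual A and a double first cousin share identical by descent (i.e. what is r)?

0.25

Double first cousins share both grandparent pairs — four paths of length 4: r = 4·(1/2)^4 = 1/4.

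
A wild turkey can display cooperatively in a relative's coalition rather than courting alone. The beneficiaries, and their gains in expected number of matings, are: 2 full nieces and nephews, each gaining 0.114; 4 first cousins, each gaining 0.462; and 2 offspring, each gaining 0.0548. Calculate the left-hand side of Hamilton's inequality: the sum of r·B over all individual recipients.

0.3428

r to a full niece or nephew = 0.25 (full aunt/uncle↔niece/nephew: two paths of length 3 through the shared grandparent pair: r = 2·(1/2)^3 = 1/4).
r to a first cousin = 1/8 (first cousins share one grandparent pair — two paths of length 4: r = 2·(1/2)^4 = 1/8).
r to an offspring = 0.5 (one parent–offspring link: r = (1/2)^1 = 1/2).
Summing one r·B term per recipient: 2·0.25·0.114 + 4·0.125·0.462 + 2·0.5·0.0548 = 0.3428.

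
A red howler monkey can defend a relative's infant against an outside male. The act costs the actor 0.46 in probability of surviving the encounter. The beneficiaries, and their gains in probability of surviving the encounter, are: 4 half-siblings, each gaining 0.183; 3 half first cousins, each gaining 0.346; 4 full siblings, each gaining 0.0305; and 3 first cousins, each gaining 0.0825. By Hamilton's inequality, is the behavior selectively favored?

Hamilton's rule: the trait is favored when the sum of r·B over every recipient exceeds the actor's cost C.
r to a half-sibling = 1/4 (half-sibs share one parent — one path of length 2: r = (1/2)^2 = 1/4).
r to a half first cousin = 0.0625 (half first cousins share one grandparent — one path of length 4: r = (1/2)^4 = 1/16).
r to a full sibling = 1/2 (full sibs share both parents — two paths of length 2: r = 2·(1/2)^2 = 1/2).
r to a first cousin = 1/8 (first cousins share one grandparent pair — two paths of length 4: r = 2·(1/2)^4 = 1/8).
Summing one r·B term per recipient: 4·0.25·0.183 + 3·0.0625·0.346 + 4·0.5·0.0305 + 3·0.125·0.0825 = 0.3398125.
0.3398125 < 0.46: the indirect benefit is less than the cost.

No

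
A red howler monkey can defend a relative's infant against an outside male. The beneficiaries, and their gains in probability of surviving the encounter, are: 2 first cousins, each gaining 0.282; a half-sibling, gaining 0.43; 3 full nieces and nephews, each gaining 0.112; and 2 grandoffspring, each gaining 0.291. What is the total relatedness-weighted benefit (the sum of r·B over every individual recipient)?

0.4075

r to a first cousin = 1/8 (first cousins share one grandparent pair — two paths of length 4: r = 2·(1/2)^4 = 1/8).
r to a half-sibling = 1/4 (half-sibs share one parent — one path of length 2: r = (1/2)^2 = 1/4).
r to a full niece or nephew = 0.25 (full aunt/uncle↔niece/nephew: two paths of length 3 through the shared grandparent pair: r = 2·(1/2)^3 = 1/4).
r to a grandoffspring = 0.25 (two parent–offspring links: r = (1/2)^2 = 1/4).
Summing one r·B term per recipient: 2·0.125·0.282 + 1·0.25·0.43 + 3·0.25·0.112 + 2·0.25·0.291 = 0.4075.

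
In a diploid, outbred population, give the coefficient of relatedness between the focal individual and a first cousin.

0.125

First cousins share one grandparent pair — two paths of length 4: r = 2·(1/2)^4 = 1/8.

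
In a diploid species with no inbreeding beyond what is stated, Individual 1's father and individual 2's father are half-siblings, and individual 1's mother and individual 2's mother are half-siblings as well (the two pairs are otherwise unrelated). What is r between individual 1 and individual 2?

Independent pedigree routes through distinct common ancestors add.
Individual 1 and individual 2 are related in two ways: half first cousins through their fathers (r = 1/16) and half first cousins through their mothers (r = 1/16).
r = 1/16 + 1/16 = 0.125.

0.125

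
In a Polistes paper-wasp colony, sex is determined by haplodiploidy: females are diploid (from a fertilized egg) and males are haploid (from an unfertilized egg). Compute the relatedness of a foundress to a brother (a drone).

0.25

Her haploid brother carries none of their father's genes and a random half of their mother's genome; that half matches the maternal half of her own genome with probability 1/2: r = 1/2 · 1/2 = 1/4.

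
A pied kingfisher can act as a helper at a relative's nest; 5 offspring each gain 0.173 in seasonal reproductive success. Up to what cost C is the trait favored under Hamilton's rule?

0.4325

r to an offspring = 0.5 (one parent–offspring link: r = (1/2)^1 = 1/2).
Hamilton's rule: n·r·B > C, so the trait is favored while C < n·r·B = 5·0.5·0.173 = 0.4325.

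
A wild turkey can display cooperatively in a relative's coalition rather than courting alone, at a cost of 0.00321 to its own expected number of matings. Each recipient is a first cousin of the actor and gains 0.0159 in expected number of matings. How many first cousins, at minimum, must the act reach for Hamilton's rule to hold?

r to a first cousin = 1/8 (first cousins share one grandparent pair — two paths of length 4: r = 2·(1/2)^4 = 1/8).
Hamilton's rule: n·r·B > C  ⇒  n > C/(r·B) = 0.00321/(0.125·0.0159) = 1.615.
The smallest integer exceeding 1.615 is 2.

2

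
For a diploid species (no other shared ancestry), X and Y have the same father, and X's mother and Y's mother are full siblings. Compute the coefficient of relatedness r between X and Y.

Wright's path rule: contributions from independent ancestry routes add.
X and Y are related in two ways: half-sibs through their shared father (r = 1/4) and first cousins through their mothers (r = 1/8).
r = 1/4 + 1/8 = 3/8 = 0.375.

0.375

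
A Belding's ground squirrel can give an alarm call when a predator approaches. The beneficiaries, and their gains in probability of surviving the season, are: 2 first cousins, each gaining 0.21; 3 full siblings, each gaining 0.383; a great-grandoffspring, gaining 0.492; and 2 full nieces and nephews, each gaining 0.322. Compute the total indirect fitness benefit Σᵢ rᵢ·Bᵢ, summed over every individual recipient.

0.8495

r to a first cousin = 1/8 (first cousins share one grandparent pair — two paths of length 4: r = 2·(1/2)^4 = 1/8).
r to a full sibling = 0.5 (full sibs share both parents — two paths of length 2: r = 2·(1/2)^2 = 1/2).
r to a great-grandoffspring = 1/8 (three parent–offspring links: r = (1/2)^3 = 1/8).
r to a full niece or nephew = 0.25 (full aunt/uncle↔niece/nephew: two paths of length 3 through the shared grandparent pair: r = 2·(1/2)^3 = 1/4).
Summing one r·B term per recipient: 2·0.125·0.21 + 3·0.5·0.383 + 1·0.125·0.492 + 2·0.25·0.322 = 0.8495.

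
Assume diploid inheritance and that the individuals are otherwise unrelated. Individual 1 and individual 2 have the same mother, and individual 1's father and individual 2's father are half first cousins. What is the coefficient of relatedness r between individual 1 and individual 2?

0.265625

With two independent routes of shared ancestry, r is the sum of the two contributions.
Individual 1 and individual 2 are related in two ways: half-sibs through their shared mother (r = 1/4) and half second cousins through their fathers (r = 1/64).
r = 1/4 + 1/64 = 0.265625.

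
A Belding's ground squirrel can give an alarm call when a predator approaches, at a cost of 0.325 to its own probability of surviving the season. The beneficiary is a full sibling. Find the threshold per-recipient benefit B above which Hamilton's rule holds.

0.65

r to a full sibling = 0.5 (full sibs share both parents — two paths of length 2: r = 2·(1/2)^2 = 1/2).
Hamilton's rule with n recipients of equal r: n·r·B > C, so B > C/(n·r) = 0.325/(1·0.5) = 0.65.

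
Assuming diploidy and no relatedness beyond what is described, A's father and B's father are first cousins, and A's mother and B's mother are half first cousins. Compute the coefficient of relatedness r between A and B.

Relatedness sums over independent paths through distinct common ancestors.
A and B are related in two ways: second cousins through their fathers (r = 1/32) and half second cousins through their mothers (r = 1/64).
r = 1/32 + 1/64 = 3/64 = 0.046875.

0.046875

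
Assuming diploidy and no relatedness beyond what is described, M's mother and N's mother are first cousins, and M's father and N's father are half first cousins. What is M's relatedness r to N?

Independent pedigree routes through distinct common ancestors add.
M and N are related in two ways: second cousins through their mothers (r = 1/32) and half second cousins through their fathers (r = 1/64).
r = 1/32 + 1/64 = 3/64 = 0.046875.

0.046875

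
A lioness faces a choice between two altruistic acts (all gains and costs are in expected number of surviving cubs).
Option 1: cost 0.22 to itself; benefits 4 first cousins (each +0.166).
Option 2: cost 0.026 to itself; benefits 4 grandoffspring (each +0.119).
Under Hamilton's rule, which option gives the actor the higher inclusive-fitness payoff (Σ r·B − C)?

Option 1: r to a first cousin = 0.125.
Option 1: Σ r·B − C = (4·0.125·0.166) − 0.22 = -0.137.
Option 2: r to a grandoffspring = 0.25.
Option 2: Σ r·B − C = (4·0.25·0.119) − 0.026 = 0.093.
Option 2 has the higher net inclusive-fitness payoff.

Option 2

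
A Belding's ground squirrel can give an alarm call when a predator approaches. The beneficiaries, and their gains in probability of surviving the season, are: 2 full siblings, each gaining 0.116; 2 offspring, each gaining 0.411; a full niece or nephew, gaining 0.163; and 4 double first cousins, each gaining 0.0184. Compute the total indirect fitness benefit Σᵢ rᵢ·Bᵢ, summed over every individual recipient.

0.58615

r to a full sibling = 0.5 (full sibs share both parents — two paths of length 2: r = 2·(1/2)^2 = 1/2).
r to an offspring = 0.5 (one parent–offspring link: r = (1/2)^1 = 1/2).
r to a full niece or nephew = 1/4 (full aunt/uncle↔niece/nephew: two paths of length 3 through the shared grandparent pair: r = 2·(1/2)^3 = 1/4).
r to a double first cousin = 0.25 (double first cousins share both grandparent pairs — four paths of length 4: r = 4·(1/2)^4 = 1/4).
Summing one r·B term per recipient: 2·0.5·0.116 + 2·0.5·0.411 + 1·0.25·0.163 + 4·0.25·0.0184 = 0.58615.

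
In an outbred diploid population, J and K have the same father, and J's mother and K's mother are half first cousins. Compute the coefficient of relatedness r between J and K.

With two independent routes of shared ancestry, r is the sum of the two contributions.
J and K are related in two ways: half-sibs through their shared father (r = 1/4) and half second cousins through their mothers (r = 1/64).
r = 1/4 + 1/64 = 0.265625.

0.265625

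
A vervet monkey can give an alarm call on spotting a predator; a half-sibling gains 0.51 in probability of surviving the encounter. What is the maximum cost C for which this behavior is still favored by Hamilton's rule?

0.1275

r to a half-sibling = 1/4 (half-sibs share one parent — one path of length 2: r = (1/2)^2 = 1/4).
Hamilton's rule: n·r·B > C, so the trait is favored while C < n·r·B = 1·0.25·0.51 = 0.1275.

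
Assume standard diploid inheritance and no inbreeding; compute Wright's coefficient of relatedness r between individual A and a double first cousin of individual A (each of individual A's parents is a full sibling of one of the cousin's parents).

Each parent–offspring link contributes a factor of 1/2, and independent paths through distinct common ancestors add.
Double first cousins share both grandparent pairs — four paths of length 4: r = 4·(1/2)^4 = 1/4.

0.25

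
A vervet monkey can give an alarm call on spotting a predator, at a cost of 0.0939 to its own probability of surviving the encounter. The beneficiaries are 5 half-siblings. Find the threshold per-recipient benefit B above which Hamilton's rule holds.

r to a half-sibling = 0.25 (half-sibs share one parent — one path of length 2: r = (1/2)^2 = 1/4).
Hamilton's rule with n recipients of equal r: n·r·B > C, so B > C/(n·r) = 0.0939/(5·0.25) = 0.0751.

0.0751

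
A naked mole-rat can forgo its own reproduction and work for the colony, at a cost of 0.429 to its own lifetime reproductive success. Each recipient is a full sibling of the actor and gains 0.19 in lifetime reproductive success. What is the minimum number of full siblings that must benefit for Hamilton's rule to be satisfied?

5

r to a full sibling = 0.5 (full sibs share both parents — two paths of length 2: r = 2·(1/2)^2 = 1/2).
Hamilton's rule: n·r·B > C  ⇒  n > C/(r·B) = 0.429/(0.5·0.19) = 4.516.
The smallest integer exceeding 4.516 is 5.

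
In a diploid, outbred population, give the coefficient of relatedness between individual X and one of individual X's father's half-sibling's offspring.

Each parent–offspring link contributes a factor of 1/2, and independent paths through distinct common ancestors add.
Half first cousins share one grandparent — one path of length 4: r = (1/2)^4 = 1/16.

0.0625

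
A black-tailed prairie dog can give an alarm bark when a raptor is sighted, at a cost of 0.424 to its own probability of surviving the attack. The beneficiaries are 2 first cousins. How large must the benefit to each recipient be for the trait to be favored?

1.696

r to a first cousin = 1/8 (first cousins share one grandparent pair — two paths of length 4: r = 2·(1/2)^4 = 1/8).
Hamilton's rule with n recipients of equal r: n·r·B > C, so B > C/(n·r) = 0.424/(2·0.125) = 1.696.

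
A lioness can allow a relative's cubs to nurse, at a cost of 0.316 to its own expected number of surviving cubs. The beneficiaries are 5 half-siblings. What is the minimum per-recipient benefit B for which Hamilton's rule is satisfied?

0.2528

r to a half-sibling = 1/4 (half-sibs share one parent — one path of length 2: r = (1/2)^2 = 1/4).
Hamilton's rule with n recipients of equal r: n·r·B > C, so B > C/(n·r) = 0.316/(5·0.25) = 0.2528.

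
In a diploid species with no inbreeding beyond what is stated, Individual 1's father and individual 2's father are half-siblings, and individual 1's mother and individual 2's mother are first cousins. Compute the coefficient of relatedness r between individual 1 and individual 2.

0.09375

Independent pedigree routes through distinct common ancestors add.
Individual 1 and individual 2 are related in two ways: half first cousins through their fathers (r = 1/16) and second cousins through their mothers (r = 1/32).
r = 1/16 + 1/32 = 3/32 = 0.09375.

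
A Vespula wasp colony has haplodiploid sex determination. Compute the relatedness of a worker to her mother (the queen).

One meiotic link between diploid queen and diploid daughter: r = 1/2.

0.5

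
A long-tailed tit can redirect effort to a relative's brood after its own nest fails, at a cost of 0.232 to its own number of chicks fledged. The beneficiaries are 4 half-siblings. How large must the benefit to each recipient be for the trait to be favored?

0.232

r to a half-sibling = 1/4 (half-sibs share one parent — one path of length 2: r = (1/2)^2 = 1/4).
Hamilton's rule with n recipients of equal r: n·r·B > C, so B > C/(n·r) = 0.232/(4·0.25) = 0.232.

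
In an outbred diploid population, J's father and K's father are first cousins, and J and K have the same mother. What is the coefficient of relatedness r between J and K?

0.28125

Independent pedigree routes through distinct common ancestors add.
J and K are related in two ways: second cousins through their fathers (r = 1/32) and half-sibs through their shared mother (r = 1/4).
r = 1/32 + 1/4 = 0.28125.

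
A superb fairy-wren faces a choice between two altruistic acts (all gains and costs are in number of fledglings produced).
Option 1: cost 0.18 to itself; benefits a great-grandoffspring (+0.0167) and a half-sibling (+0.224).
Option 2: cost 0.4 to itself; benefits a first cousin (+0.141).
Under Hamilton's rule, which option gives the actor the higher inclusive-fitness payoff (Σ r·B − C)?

Option 1: r to a great-grandoffspring = 0.125.
Option 1: r to a half-sibling = 0.25.
Option 1: Σ r·B − C = (1·0.125·0.0167 + 1·0.25·0.224) − 0.18 = -0.1219125.
Option 2: r to a first cousin = 0.125.
Option 2: Σ r·B − C = (1·0.125·0.141) − 0.4 = -0.382375.
Option 1 has the higher net inclusive-fitness payoff.

Option 1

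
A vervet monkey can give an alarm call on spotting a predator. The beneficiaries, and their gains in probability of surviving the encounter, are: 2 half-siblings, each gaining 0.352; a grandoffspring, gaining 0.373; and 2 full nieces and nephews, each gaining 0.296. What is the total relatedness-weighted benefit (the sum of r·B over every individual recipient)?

r to a half-sibling = 0.25 (half-sibs share one parent — one path of length 2: r = (1/2)^2 = 1/4).
r to a grandoffspring = 1/4 (two parent–offspring links: r = (1/2)^2 = 1/4).
r to a full niece or nephew = 0.25 (full aunt/uncle↔niece/nephew: two paths of length 3 through the shared grandparent pair: r = 2·(1/2)^3 = 1/4).
Summing one r·B term per recipient: 2·0.25·0.352 + 1·0.25·0.373 + 2·0.25·0.296 = 0.41725.

0.41725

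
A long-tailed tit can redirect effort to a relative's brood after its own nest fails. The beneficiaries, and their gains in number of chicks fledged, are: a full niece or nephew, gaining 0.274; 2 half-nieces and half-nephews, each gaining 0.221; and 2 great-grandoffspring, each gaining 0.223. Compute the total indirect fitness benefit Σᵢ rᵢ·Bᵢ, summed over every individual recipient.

r to a full niece or nephew = 1/4 (full aunt/uncle↔niece/nephew: two paths of length 3 through the shared grandparent pair: r = 2·(1/2)^3 = 1/4).
r to a half-niece or half-nephew = 1/8 (half-aunt/uncle↔niece/nephew: one path of length 3: r = (1/2)^3 = 1/8).
r to a great-grandoffspring = 1/8 (three parent–offspring links: r = (1/2)^3 = 1/8).
Summing one r·B term per recipient: 1·0.25·0.274 + 2·0.125·0.221 + 2·0.125·0.223 = 0.1795.

0.1795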